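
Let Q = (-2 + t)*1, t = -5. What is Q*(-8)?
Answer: 56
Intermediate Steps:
Q = -7 (Q = (-2 - 5)*1 = -7*1 = -7)
Q*(-8) = -7*(-8) = 56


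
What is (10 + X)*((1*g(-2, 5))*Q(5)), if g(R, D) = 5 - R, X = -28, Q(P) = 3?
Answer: -378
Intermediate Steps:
(10 + X)*((1*g(-2, 5))*Q(5)) = (10 - 28)*((1*(5 - 1*(-2)))*3) = -18*1*(5 + 2)*3 = -18*1*7*3 = -126*3 = -18*21 = -378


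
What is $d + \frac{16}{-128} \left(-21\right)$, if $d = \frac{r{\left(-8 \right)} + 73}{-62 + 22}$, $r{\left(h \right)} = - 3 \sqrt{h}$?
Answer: $\frac{4}{5} + \frac{3 i \sqrt{2}}{20} \approx 0.8 + 0.21213 i$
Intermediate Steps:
$d = - \frac{73}{40} + \frac{3 i \sqrt{2}}{20}$ ($d = \frac{- 3 \sqrt{-8} + 73}{-62 + 22} = \frac{- 3 \cdot 2 i \sqrt{2} + 73}{-40} = \left(- 6 i \sqrt{2} + 73\right) \left(- \frac{1}{40}\right) = \left(73 - 6 i \sqrt{2}\right) \left(- \frac{1}{40}\right) = - \frac{73}{40} + \frac{3 i \sqrt{2}}{20} \approx -1.825 + 0.21213 i$)
$d + \frac{16}{-128} \left(-21\right) = \left(- \frac{73}{40} + \frac{3 i \sqrt{2}}{20}\right) + \frac{16}{-128} \left(-21\right) = \left(- \frac{73}{40} + \frac{3 i \sqrt{2}}{20}\right) + 16 \left(- \frac{1}{128}\right) \left(-21\right) = \left(- \frac{73}{40} + \frac{3 i \sqrt{2}}{20}\right) - - \frac{21}{8} = \left(- \frac{73}{40} + \frac{3 i \sqrt{2}}{20}\right) + \frac{21}{8} = \frac{4}{5} + \frac{3 i \sqrt{2}}{20}$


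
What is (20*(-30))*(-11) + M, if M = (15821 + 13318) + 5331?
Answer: 41070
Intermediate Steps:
M = 34470 (M = 29139 + 5331 = 34470)
(20*(-30))*(-11) + M = (20*(-30))*(-11) + 34470 = -600*(-11) + 34470 = 6600 + 34470 = 41070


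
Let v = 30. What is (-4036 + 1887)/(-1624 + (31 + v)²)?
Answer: -2149/2097 ≈ -1.0248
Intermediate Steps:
(-4036 + 1887)/(-1624 + (31 + v)²) = (-4036 + 1887)/(-1624 + (31 + 30)²) = -2149/(-1624 + 61²) = -2149/(-1624 + 3721) = -2149/2097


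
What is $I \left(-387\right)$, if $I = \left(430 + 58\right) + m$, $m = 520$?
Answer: $-390096$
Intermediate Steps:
$I = 1008$ ($I = \left(430 + 58\right) + 520 = 488 + 520 = 1008$)
$I \left(-387\right) = 1008 \left(-387\right) = -390096$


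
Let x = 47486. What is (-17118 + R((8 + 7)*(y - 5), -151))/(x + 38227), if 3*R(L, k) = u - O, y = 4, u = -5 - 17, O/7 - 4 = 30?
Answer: -51614/257139 ≈ -0.20072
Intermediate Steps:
O = 238 (O = 28 + 7*30 = 28 + 210 = 238)
u = -22
R(L, k) = -260/3 (R(L, k) = (-22 - 1*238)/3 = (-22 - 238)/3 = (⅓)*(-260) = -260/3)
(-17118 + R((8 + 7)*(y - 5), -151))/(x + 38227) = (-17118 - 260/3)/(47486 + 38227) = -51614/3/85713 = -51614/3*1/85713 = -51614/257139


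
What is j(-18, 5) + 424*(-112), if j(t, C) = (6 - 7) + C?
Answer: -47484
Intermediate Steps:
j(t, C) = -1 + C
j(-18, 5) + 424*(-112) = (-1 + 5) + 424*(-112) = 4 - 47488 = -47484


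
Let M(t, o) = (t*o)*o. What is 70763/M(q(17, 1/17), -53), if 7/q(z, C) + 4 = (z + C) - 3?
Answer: 1728639/47753 ≈ 36.200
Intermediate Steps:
q(z, C) = 7/(-7 + C + z) (q(z, C) = 7/(-4 + ((z + C) - 3)) = 7/(-4 + ((C + z) - 3)) = 7/(-4 + (-3 + C + z)) = 7/(-7 + C + z))
M(t, o) = t*o² (M(t, o) = (o*t)*o = t*o²)
70763/M(q(17, 1/17), -53) = 70763/(((7/(-7 + 1/17 + 17))*(-53)²)) = 70763/(((7/(-7 + 1*(1/17) + 17))*2809)) = 70763/(((7/(-7 + 1/17 + 17))*2809)) = 70763/(((7/(171/17))*2809)) = 70763/(((7*(17/171))*2809)) = 70763/(((119/171)*2809)) = 70763/(334271/171) = 70763*(171/334271) = 1728639/47753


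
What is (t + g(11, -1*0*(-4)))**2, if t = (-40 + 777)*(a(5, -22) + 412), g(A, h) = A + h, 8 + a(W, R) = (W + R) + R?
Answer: 72369608256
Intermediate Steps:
a(W, R) = -8 + W + 2*R (a(W, R) = -8 + ((W + R) + R) = -8 + ((R + W) + R) = -8 + (W + 2*R) = -8 + W + 2*R)
t = 269005 (t = (-40 + 777)*((-8 + 5 + 2*(-22)) + 412) = 737*((-8 + 5 - 44) + 412) = 737*(-47 + 412) = 737*365 = 269005)
(t + g(11, -1*0*(-4)))**2 = (269005 + (11 - 1*0*(-4)))**2 = (269005 + (11 + 0*(-4)))**2 = (269005 + (11 + 0))**2 = (269005 + 11)**2 = 269016**2 = 72369608256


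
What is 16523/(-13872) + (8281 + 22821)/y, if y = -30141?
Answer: -18224837/8198352 ≈ -2.2230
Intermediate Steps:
16523/(-13872) + (8281 + 22821)/y = 16523/(-13872) + (8281 + 22821)/(-30141) = 16523*(-1/13872) + 31102*(-1/30141) = -16523/13872 - 31102/30141 = -18224837/8198352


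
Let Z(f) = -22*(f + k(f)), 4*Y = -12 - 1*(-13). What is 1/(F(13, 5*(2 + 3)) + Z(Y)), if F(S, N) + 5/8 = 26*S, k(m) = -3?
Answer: 8/3183 ≈ 0.0025134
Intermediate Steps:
F(S, N) = -5/8 + 26*S
Y = ¼ (Y = (-12 - 1*(-13))/4 = (-12 + 13)/4 = (¼)*1 = ¼ ≈ 0.25000)
Z(f) = 66 - 22*f (Z(f) = -22*(f - 3) = -22*(-3 + f) = 66 - 22*f)
1/(F(13, 5*(2 + 3)) + Z(Y)) = 1/((-5/8 + 26*13) + (66 - 22*¼)) = 1/((-5/8 + 338) + (66 - 11/2)) = 1/(2699/8 + 121/2) = 1/(3183/8) = 8/3183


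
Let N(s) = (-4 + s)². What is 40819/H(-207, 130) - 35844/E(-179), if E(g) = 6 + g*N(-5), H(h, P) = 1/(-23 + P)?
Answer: 21100046971/4831 ≈ 4.3676e+6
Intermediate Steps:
E(g) = 6 + 81*g (E(g) = 6 + g*(-4 - 5)² = 6 + g*(-9)² = 6 + g*81 = 6 + 81*g)
40819/H(-207, 130) - 35844/E(-179) = 40819/(1/(-23 + 130)) - 35844/(6 + 81*(-179)) = 40819/(1/107) - 35844/(6 - 14499) = 40819/(1/107) - 35844/(-14493) = 40819*107 - 35844*(-1/14493) = 4367633 + 11948/4831 = 21100046971/4831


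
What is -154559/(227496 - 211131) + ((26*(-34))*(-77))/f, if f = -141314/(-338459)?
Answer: 188499373486927/1156301805 ≈ 1.6302e+5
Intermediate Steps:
f = 141314/338459 (f = -141314*(-1/338459) = 141314/338459 ≈ 0.41752)
-154559/(227496 - 211131) + ((26*(-34))*(-77))/f = -154559/(227496 - 211131) + ((26*(-34))*(-77))/(141314/338459) = -154559/16365 - 884*(-77)*(338459/141314) = -154559*1/16365 + 68068*(338459/141314) = -154559/16365 + 11519113606/70657 = 188499373486927/1156301805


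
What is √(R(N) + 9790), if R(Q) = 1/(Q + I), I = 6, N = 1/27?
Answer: √260114911/163 ≈ 98.945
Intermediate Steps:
N = 1/27 ≈ 0.037037
R(Q) = 1/(6 + Q) (R(Q) = 1/(Q + 6) = 1/(6 + Q))
√(R(N) + 9790) = √(1/(6 + 1/27) + 9790) = √(1/(163/27) + 9790) = √(27/163 + 9790) = √(1595797/163) = √260114911/163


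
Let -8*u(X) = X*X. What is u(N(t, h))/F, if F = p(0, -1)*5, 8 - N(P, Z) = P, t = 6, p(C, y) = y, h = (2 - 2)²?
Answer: ⅒ ≈ 0.10000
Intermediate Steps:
h = 0 (h = 0² = 0)
N(P, Z) = 8 - P
F = -5 (F = -1*5 = -5)
u(X) = -X²/8 (u(X) = -X*X/8 = -X²/8)
u(N(t, h))/F = -(8 - 1*6)²/8/(-5) = -(8 - 6)²/8*(-⅕) = -⅛*2²*(-⅕) = -⅛*4*(-⅕) = -½*(-⅕) = ⅒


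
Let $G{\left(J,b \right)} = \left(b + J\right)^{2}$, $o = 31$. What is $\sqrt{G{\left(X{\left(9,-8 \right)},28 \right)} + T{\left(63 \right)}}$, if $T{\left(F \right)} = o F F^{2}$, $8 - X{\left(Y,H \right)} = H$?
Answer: $\sqrt{7753393} \approx 2784.5$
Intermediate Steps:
$X{\left(Y,H \right)} = 8 - H$
$G{\left(J,b \right)} = \left(J + b\right)^{2}$
$T{\left(F \right)} = 31 F^{3}$ ($T{\left(F \right)} = 31 F F^{2} = 31 F^{3}$)
$\sqrt{G{\left(X{\left(9,-8 \right)},28 \right)} + T{\left(63 \right)}} = \sqrt{\left(\left(8 - -8\right) + 28\right)^{2} + 31 \cdot 63^{3}} = \sqrt{\left(\left(8 + 8\right) + 28\right)^{2} + 31 \cdot 250047} = \sqrt{\left(16 + 28\right)^{2} + 7751457} = \sqrt{44^{2} + 7751457} = \sqrt{1936 + 7751457} = \sqrt{7753393}$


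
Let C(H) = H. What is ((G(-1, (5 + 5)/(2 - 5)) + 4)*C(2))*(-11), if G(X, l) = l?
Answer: -44/3 ≈ -14.667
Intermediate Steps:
((G(-1, (5 + 5)/(2 - 5)) + 4)*C(2))*(-11) = (((5 + 5)/(2 - 5) + 4)*2)*(-11) = ((10/(-3) + 4)*2)*(-11) = ((10*(-⅓) + 4)*2)*(-11) = ((-10/3 + 4)*2)*(-11) = ((⅔)*2)*(-11) = (4/3)*(-11) = -44/3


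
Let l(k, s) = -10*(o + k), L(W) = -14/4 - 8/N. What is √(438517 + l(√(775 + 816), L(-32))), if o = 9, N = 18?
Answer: √(438427 - 10*√1591) ≈ 661.84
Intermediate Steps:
L(W) = -71/18 (L(W) = -14/4 - 8/18 = -14*¼ - 8*1/18 = -7/2 - 4/9 = -71/18)
l(k, s) = -90 - 10*k (l(k, s) = -10*(9 + k) = -90 - 10*k)
√(438517 + l(√(775 + 816), L(-32))) = √(438517 + (-90 - 10*√(775 + 816))) = √(438517 + (-90 - 10*√1591)) = √(438427 - 10*√1591)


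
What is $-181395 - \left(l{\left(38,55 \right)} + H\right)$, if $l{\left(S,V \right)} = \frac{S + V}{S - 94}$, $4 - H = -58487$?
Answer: $- \frac{13433523}{56} \approx -2.3988 \cdot 10^{5}$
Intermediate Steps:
$H = 58491$ ($H = 4 - -58487 = 4 + 58487 = 58491$)
$l{\left(S,V \right)} = \frac{S + V}{-94 + S}$
$-181395 - \left(l{\left(38,55 \right)} + H\right) = -181395 - \left(\frac{38 + 55}{-94 + 38} + 58491\right) = -181395 - \left(\frac{1}{-56} \cdot 93 + 58491\right) = -181395 - \left(\left(- \frac{1}{56}\right) 93 + 58491\right) = -181395 - \left(- \frac{93}{56} + 58491\right) = -181395 - \frac{3275403}{56} = - \frac{13433523}{56}$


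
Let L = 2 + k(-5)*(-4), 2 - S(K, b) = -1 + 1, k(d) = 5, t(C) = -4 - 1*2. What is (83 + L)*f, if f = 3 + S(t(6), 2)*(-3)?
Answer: -195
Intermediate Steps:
t(C) = -6 (t(C) = -4 - 2 = -6)
S(K, b) = 2 (S(K, b) = 2 - (-1 + 1) = 2 - 1*0 = 2 + 0 = 2)
f = -3 (f = 3 + 2*(-3) = 3 - 6 = -3)
L = -18 (L = 2 + 5*(-4) = 2 - 20 = -18)
(83 + L)*f = (83 - 18)*(-3) = 65*(-3) = -195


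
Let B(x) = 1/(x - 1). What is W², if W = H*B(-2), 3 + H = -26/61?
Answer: 43681/33489 ≈ 1.3043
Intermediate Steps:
B(x) = 1/(-1 + x)
H = -209/61 (H = -3 - 26/61 = -209/61 ≈ -3.4262)
W = 209/183 (W = -209/(61*(-1 - 2)) = -209/61/(-3) = -209/61*(-⅓) = 209/183 ≈ 1.1421)
W² = (209/183)² = 43681/33489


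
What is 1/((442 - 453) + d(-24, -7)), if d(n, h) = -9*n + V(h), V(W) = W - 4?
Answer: 1/194 ≈ 0.0051546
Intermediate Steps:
V(W) = -4 + W
d(n, h) = -4 + h - 9*n (d(n, h) = -9*n + (-4 + h) = -4 + h - 9*n)
1/((442 - 453) + d(-24, -7)) = 1/((442 - 453) + (-4 - 7 - 9*(-24))) = 1/(-11 + (-4 - 7 + 216)) = 1/(-11 + 205) = 1/194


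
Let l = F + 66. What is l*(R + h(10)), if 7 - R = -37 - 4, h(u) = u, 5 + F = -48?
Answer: 754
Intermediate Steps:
F = -53 (F = -5 - 48 = -53)
R = 48 (R = 7 - (-37 - 4) = 7 - 1*(-41) = 7 + 41 = 48)
l = 13 (l = -53 + 66 = 13)
l*(R + h(10)) = 13*(48 + 10) = 13*58 = 754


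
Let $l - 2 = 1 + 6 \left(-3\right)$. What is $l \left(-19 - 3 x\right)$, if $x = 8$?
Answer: $645$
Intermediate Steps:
$l = -15$ ($l = 2 + \left(1 + 6 \left(-3\right)\right) = 2 + \left(1 - 18\right) = 2 - 17 = -15$)
$l \left(-19 - 3 x\right) = - 15 \left(-19 - 24\right) = \left(-15\right) \left(-43\right) = 645$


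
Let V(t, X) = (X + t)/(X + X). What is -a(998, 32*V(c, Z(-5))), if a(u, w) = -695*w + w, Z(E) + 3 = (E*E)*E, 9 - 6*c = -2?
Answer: 262679/24 ≈ 10945.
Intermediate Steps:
c = 11/6 (c = 3/2 - 1/6*(-2) = 3/2 + 1/3 = 11/6 ≈ 1.8333)
Z(E) = -3 + E**3 (Z(E) = -3 + (E*E)*E = -3 + E**2*E = -3 + E**3)
V(t, X) = (X + t)/(2*X) (V(t, X) = (X + t)/((2*X)) = (X + t)*(1/(2*X)) = (X + t)/(2*X))
a(u, w) = -694*w
-a(998, 32*V(c, Z(-5))) = -(-694)*32*(((-3 + (-5)**3) + 11/6)/(2*(-3 + (-5)**3))) = -(-694)*32*(((-3 - 125) + 11/6)/(2*(-3 - 125))) = -(-694)*32*((1/2)*(-128 + 11/6)/(-128)) = -(-694)*32*((1/2)*(-1/128)*(-757/6)) = -(-694)*32*(757/1536) = -(-694)*757/48 = -1*(-262679/24) = 262679/24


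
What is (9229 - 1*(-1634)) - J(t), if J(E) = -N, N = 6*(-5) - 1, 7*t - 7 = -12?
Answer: 10832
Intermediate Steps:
t = -5/7 (t = 1 + (1/7)*(-12) = 1 - 12/7 = -5/7 ≈ -0.71429)
N = -31 (N = -30 - 1 = -31)
J(E) = 31 (J(E) = -1*(-31) = 31)
(9229 - 1*(-1634)) - J(t) = (9229 - 1*(-1634)) - 1*31 = (9229 + 1634) - 31 = 10863 - 31 = 10832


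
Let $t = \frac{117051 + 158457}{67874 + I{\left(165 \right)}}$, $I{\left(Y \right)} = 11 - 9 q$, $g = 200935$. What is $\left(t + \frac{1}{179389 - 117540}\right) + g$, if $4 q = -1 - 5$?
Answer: $\frac{1687668790114936}{8398908653} \approx 2.0094 \cdot 10^{5}$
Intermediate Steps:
$q = - \frac{3}{2}$ ($q = \frac{-1 - 5}{4} = \frac{1}{4} \left(-6\right) = - \frac{3}{2} \approx -1.5$)
$I{\left(Y \right)} = \frac{49}{2}$ ($I{\left(Y \right)} = 11 - - \frac{27}{2} = 11 + \frac{27}{2} = \frac{49}{2}$)
$t = \frac{551016}{135797}$ ($t = \frac{117051 + 158457}{67874 + \frac{49}{2}} = \frac{275508}{\frac{135797}{2}} = 275508 \cdot \frac{2}{135797} = \frac{551016}{135797} \approx 4.0576$)
$\left(t + \frac{1}{179389 - 117540}\right) + g = \left(\frac{551016}{135797} + \frac{1}{179389 - 117540}\right) + 200935 = \left(\frac{551016}{135797} + \frac{1}{61849}\right) + 200935 = \frac{34079924381}{8398908653} + 200935 = \frac{1687668790114936}{8398908653}$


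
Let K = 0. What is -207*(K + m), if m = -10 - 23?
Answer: 6831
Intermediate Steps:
m = -33
-207*(K + m) = -207*(0 - 33) = -207*(-33) = 6831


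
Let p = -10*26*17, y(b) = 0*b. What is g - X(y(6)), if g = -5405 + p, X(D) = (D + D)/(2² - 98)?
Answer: -9825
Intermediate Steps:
y(b) = 0
p = -4420 (p = -260*17 = -4420)
X(D) = -D/47 (X(D) = (2*D)/(4 - 98) = (2*D)/(-94) = (2*D)*(-1/94) = -D/47)
g = -9825 (g = -5405 - 4420 = -9825)
g - X(y(6)) = -9825 - (-1)*0/47 = -9825 - 1*0 = -9825 + 0 = -9825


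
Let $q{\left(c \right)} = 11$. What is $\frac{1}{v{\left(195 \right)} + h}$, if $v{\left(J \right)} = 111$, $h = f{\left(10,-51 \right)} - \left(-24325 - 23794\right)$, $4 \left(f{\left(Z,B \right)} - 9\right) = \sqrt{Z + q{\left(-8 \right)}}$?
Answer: $\frac{771824}{37232017915} - \frac{4 \sqrt{21}}{37232017915} \approx 2.073 \cdot 10^{-5}$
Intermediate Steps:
$f{\left(Z,B \right)} = 9 + \frac{\sqrt{11 + Z}}{4}$ ($f{\left(Z,B \right)} = 9 + \frac{\sqrt{Z + 11}}{4} = 9 + \frac{\sqrt{11 + Z}}{4}$)
$h = 48128 + \frac{\sqrt{21}}{4}$ ($h = \left(9 + \frac{\sqrt{11 + 10}}{4}\right) - \left(-24325 - 23794\right) = \left(9 + \frac{\sqrt{21}}{4}\right) - \left(-24325 - 23794\right) = \left(9 + \frac{\sqrt{21}}{4}\right) - -48119 = \left(9 + \frac{\sqrt{21}}{4}\right) + 48119 = 48128 + \frac{\sqrt{21}}{4} \approx 48129.0$)
$\frac{1}{v{\left(195 \right)} + h} = \frac{1}{111 + \left(48128 + \frac{\sqrt{21}}{4}\right)} = \frac{1}{48239 + \frac{\sqrt{21}}{4}}$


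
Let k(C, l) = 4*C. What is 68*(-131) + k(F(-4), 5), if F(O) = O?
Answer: -8924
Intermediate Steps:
68*(-131) + k(F(-4), 5) = 68*(-131) + 4*(-4) = -8908 - 16 = -8924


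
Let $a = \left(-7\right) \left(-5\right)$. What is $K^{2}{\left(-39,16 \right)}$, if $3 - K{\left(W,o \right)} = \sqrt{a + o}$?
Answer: $\left(3 - \sqrt{51}\right)^{2} \approx 17.151$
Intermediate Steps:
$a = 35$
$K{\left(W,o \right)} = 3 - \sqrt{35 + o}$
$K^{2}{\left(-39,16 \right)} = \left(3 - \sqrt{35 + 16}\right)^{2} = \left(3 - \sqrt{51}\right)^{2}$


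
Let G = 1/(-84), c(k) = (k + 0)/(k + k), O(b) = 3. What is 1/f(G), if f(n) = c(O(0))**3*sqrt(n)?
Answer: -16*I*sqrt(21) ≈ -73.321*I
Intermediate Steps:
c(k) = 1/2 (c(k) = k/((2*k)) = k*(1/(2*k)) = 1/2)
G = -1/84 ≈ -0.011905
f(n) = sqrt(n)/8 (f(n) = (1/2)**3*sqrt(n) = sqrt(n)/8)
1/f(G) = 1/(sqrt(-1/84)/8) = 1/((I*sqrt(21)/42)/8) = 1/(I*sqrt(21)/336) = -16*I*sqrt(21)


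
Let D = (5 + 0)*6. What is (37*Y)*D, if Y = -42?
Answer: -46620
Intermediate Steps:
D = 30 (D = 5*6 = 30)
(37*Y)*D = (37*(-42))*30 = -1554*30 = -46620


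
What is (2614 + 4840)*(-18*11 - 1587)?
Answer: -13305390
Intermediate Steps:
(2614 + 4840)*(-18*11 - 1587) = 7454*(-198 - 1587) = 7454*(-1785) = -13305390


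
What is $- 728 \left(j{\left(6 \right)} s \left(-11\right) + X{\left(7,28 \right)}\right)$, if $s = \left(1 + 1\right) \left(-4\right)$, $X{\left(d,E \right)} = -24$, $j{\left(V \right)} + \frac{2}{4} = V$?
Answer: $-334880$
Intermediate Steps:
$j{\left(V \right)} = - \frac{1}{2} + V$
$s = -8$ ($s = 2 \left(-4\right) = -8$)
$- 728 \left(j{\left(6 \right)} s \left(-11\right) + X{\left(7,28 \right)}\right) = - 728 \left(\left(- \frac{1}{2} + 6\right) \left(-8\right) \left(-11\right) - 24\right) = - 728 \left(\frac{11}{2} \left(-8\right) \left(-11\right) - 24\right) = - 728 \left(\left(-44\right) \left(-11\right) - 24\right) = - 728 \left(484 - 24\right) = - 728 \cdot 460 = \left(-1\right) 334880 = -334880$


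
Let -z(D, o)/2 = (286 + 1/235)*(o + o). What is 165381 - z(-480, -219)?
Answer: -20012301/235 ≈ -85159.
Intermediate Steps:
z(D, o) = -268844*o/235 (z(D, o) = -2*(286 + 1/235)*(o + o) = -2*(286 + 1/235)*2*o = -134422*2*o/235 = -268844*o/235)
165381 - z(-480, -219) = 165381 - (-268844)*(-219)/235 = 165381 - 1*58876836/235 = 165381 - 58876836/235 = -20012301/235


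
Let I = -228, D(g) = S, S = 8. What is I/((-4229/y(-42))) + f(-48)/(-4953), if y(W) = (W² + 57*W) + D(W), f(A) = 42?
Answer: -234197422/6982079 ≈ -33.543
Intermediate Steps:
D(g) = 8
y(W) = 8 + W² + 57*W (y(W) = (W² + 57*W) + 8 = 8 + W² + 57*W)
I/((-4229/y(-42))) + f(-48)/(-4953) = -228/((-4229/(8 + (-42)² + 57*(-42)))) + 42/(-4953) = -228/((-4229/(8 + 1764 - 2394))) + 42*(-1/4953) = -228/((-4229/(-622))) - 14/1651 = -228/((-4229*(-1/622))) - 14/1651 = -228/4229/622 - 14/1651 = -228*622/4229 - 14/1651 = -141816/4229 - 14/1651 = -234197422/6982079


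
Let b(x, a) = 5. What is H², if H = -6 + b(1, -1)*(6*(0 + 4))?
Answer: 12996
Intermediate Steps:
H = 114 (H = -6 + 5*(6*(0 + 4)) = -6 + 5*(6*4) = -6 + 5*24 = -6 + 120 = 114)
H² = 114² = 12996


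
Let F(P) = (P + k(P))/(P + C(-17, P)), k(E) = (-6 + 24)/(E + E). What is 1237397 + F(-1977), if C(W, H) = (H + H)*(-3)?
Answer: 2686889598503/2171405 ≈ 1.2374e+6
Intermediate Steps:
k(E) = 9/E (k(E) = 18/((2*E)) = 18*(1/(2*E)) = 9/E)
C(W, H) = -6*H (C(W, H) = (2*H)*(-3) = -6*H)
F(P) = -(P + 9/P)/(5*P) (F(P) = (P + 9/P)/(P - 6*P) = (P + 9/P)/((-5*P)) = (P + 9/P)*(-1/(5*P)) = -(P + 9/P)/(5*P))
1237397 + F(-1977) = 1237397 + (1/5)*(-9 - 1*(-1977)**2)/(-1977)**2 = 1237397 + (1/5)*(1/3908529)*(-9 - 1*3908529) = 1237397 + (1/5)*(1/3908529)*(-9 - 3908529) = 1237397 + (1/5)*(1/3908529)*(-3908538) = 1237397 - 434282/2171405 = 2686889598503/2171405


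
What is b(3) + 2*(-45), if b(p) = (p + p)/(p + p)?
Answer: -89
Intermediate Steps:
b(p) = 1 (b(p) = (2*p)/((2*p)) = (2*p)*(1/(2*p)) = 1)
b(3) + 2*(-45) = 1 + 2*(-45) = 1 - 90 = -89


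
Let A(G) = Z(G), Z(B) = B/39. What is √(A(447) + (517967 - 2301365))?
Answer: 5*I*√12055693/13 ≈ 1335.4*I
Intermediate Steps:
Z(B) = B/39 (Z(B) = B*(1/39) = B/39)
A(G) = G/39
√(A(447) + (517967 - 2301365)) = √((1/39)*447 + (517967 - 2301365)) = √(149/13 - 1783398) = √(-23184025/13) = 5*I*√12055693/13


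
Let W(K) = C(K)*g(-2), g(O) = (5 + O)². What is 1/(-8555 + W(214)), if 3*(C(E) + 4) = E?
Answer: -1/7949 ≈ -0.00012580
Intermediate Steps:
C(E) = -4 + E/3
W(K) = -36 + 3*K (W(K) = (-4 + K/3)*(5 - 2)² = (-4 + K/3)*3² = (-4 + K/3)*9 = -36 + 3*K)
1/(-8555 + W(214)) = 1/(-8555 + (-36 + 3*214)) = 1/(-8555 + (-36 + 642)) = 1/(-8555 + 606) = 1/(-7949) = -1/7949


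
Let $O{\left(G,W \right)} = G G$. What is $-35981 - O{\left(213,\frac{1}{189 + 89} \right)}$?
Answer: $-81350$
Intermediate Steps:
$O{\left(G,W \right)} = G^{2}$
$-35981 - O{\left(213,\frac{1}{189 + 89} \right)} = -35981 - 213^{2} = -35981 - 45369 = -81350$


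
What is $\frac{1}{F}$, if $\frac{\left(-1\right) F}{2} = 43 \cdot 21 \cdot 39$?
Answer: $- \frac{1}{70434} \approx -1.4198 \cdot 10^{-5}$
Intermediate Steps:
$F = -70434$ ($F = - 2 \cdot 43 \cdot 21 \cdot 39 = - 2 \cdot 903 \cdot 39 = \left(-2\right) 35217 = -70434$)
$\frac{1}{F} = \frac{1}{-70434} = - \frac{1}{70434}$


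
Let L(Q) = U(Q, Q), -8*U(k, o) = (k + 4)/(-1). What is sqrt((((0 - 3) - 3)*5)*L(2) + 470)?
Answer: sqrt(1790)/2 ≈ 21.154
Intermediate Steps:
U(k, o) = 1/2 + k/8 (U(k, o) = -(k + 4)/(8*(-1)) = -(4 + k)*(-1)/8 = -(-4 - k)/8 = 1/2 + k/8)
L(Q) = 1/2 + Q/8
sqrt((((0 - 3) - 3)*5)*L(2) + 470) = sqrt((((0 - 3) - 3)*5)*(1/2 + (1/8)*2) + 470) = sqrt(((-3 - 3)*5)*(1/2 + 1/4) + 470) = sqrt(-6*5*(3/4) + 470) = sqrt(-30*3/4 + 470) = sqrt(-45/2 + 470) = sqrt(895/2) = sqrt(1790)/2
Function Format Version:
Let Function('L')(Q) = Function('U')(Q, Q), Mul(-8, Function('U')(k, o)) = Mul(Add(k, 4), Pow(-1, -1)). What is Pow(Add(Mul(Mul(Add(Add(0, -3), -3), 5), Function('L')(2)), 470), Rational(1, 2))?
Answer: Mul(Rational(1, 2), Pow(1790, Rational(1, 2))) ≈ 21.154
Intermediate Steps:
Function('U')(k, o) = Add(Rational(1, 2), Mul(Rational(1, 8), k)) (Function('U')(k, o) = Mul(Rational(-1, 8), Mul(Add(k, 4), Pow(-1, -1))) = Mul(Rational(-1, 8), Mul(Add(4, k), -1)) = Mul(Rational(-1, 8), Add(-4, Mul(-1, k))) = Add(Rational(1, 2), Mul(Rational(1, 8), k)))
Function('L')(Q) = Add(Rational(1, 2), Mul(Rational(1, 8), Q))
Pow(Add(Mul(Mul(Add(Add(0, -3), -3), 5), Function('L')(2)), 470), Rational(1, 2)) = Pow(Add(Mul(Mul(Add(Add(0, -3), -3), 5), Add(Rational(1, 2), Mul(Rational(1, 8), 2))), 470), Rational(1, 2)) = Pow(Add(Mul(Mul(Add(-3, -3), 5), Add(Rational(1, 2), Rational(1, 4))), 470), Rational(1, 2)) = Pow(Add(Mul(Mul(-6, 5), Rational(3, 4)), 470), Rational(1, 2)) = Pow(Add(Mul(-30, Rational(3, 4)), 470), Rational(1, 2)) = Pow(Add(Rational(-45, 2), 470), Rational(1, 2)) = Pow(Rational(895, 2), Rational(1, 2)) = Mul(Rational(1, 2), Pow(1790, Rational(1, 2)))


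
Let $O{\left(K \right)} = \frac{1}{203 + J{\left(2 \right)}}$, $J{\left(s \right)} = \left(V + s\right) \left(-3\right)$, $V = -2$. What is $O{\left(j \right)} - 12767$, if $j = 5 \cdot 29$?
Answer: $- \frac{2591700}{203} \approx -12767.0$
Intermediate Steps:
$j = 145$
$J{\left(s \right)} = 6 - 3 s$ ($J{\left(s \right)} = \left(-2 + s\right) \left(-3\right) = 6 - 3 s$)
$O{\left(K \right)} = \frac{1}{203}$ ($O{\left(K \right)} = \frac{1}{203 + \left(6 - 6\right)} = \frac{1}{203 + 0} = \frac{1}{203}$)
$O{\left(j \right)} - 12767 = \frac{1}{203} - 12767 = - \frac{2591700}{203}$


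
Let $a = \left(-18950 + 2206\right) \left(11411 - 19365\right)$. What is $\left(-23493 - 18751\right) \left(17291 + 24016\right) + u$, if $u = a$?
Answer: $-1611791132$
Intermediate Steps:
$a = 133181776$ ($a = \left(-16744\right) \left(-7954\right) = 133181776$)
$u = 133181776$
$\left(-23493 - 18751\right) \left(17291 + 24016\right) + u = \left(-23493 - 18751\right) \left(17291 + 24016\right) + 133181776 = \left(-42244\right) 41307 + 133181776 = -1744972908 + 133181776 = -1611791132$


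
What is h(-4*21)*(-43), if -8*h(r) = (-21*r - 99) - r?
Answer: 75207/8 ≈ 9400.9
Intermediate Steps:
h(r) = 99/8 + 11*r/4 (h(r) = -((-21*r - 99) - r)/8 = -((-99 - 21*r) - r)/8 = -(-99 - 22*r)/8 = 99/8 + 11*r/4)
h(-4*21)*(-43) = (99/8 + 11*(-4*21)/4)*(-43) = (99/8 + (11/4)*(-84))*(-43) = (99/8 - 231)*(-43) = -1749/8*(-43) = 75207/8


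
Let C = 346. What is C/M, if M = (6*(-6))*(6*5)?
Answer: -173/540 ≈ -0.32037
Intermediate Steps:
M = -1080 (M = -36*30 = -1080)
C/M = 346/(-1080) = 346*(-1/1080) = -173/540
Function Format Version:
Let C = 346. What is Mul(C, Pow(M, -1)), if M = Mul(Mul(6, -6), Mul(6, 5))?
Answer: Rational(-173, 540) ≈ -0.32037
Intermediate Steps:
M = -1080 (M = Mul(-36, 30) = -1080)
Mul(C, Pow(M, -1)) = Mul(346, Pow(-1080, -1)) = Mul(346, Rational(-1, 1080)) = Rational(-173, 540)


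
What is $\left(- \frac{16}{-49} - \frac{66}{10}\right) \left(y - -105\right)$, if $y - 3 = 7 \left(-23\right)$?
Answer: $\frac{81461}{245} \approx 332.49$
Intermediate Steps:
$y = -158$ ($y = 3 + 7 \left(-23\right) = 3 - 161 = -158$)
$\left(- \frac{16}{-49} - \frac{66}{10}\right) \left(y - -105\right) = \left(- \frac{16}{-49} - \frac{66}{10}\right) \left(-158 - -105\right) = \left(\left(-16\right) \left(- \frac{1}{49}\right) - \frac{33}{5}\right) \left(-158 + 105\right) = \left(\frac{16}{49} - \frac{33}{5}\right) \left(-53\right) = \left(- \frac{1537}{245}\right) \left(-53\right) = \frac{81461}{245}$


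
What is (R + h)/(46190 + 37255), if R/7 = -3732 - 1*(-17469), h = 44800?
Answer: 140959/83445 ≈ 1.6892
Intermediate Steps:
R = 96159 (R = 7*(-3732 - 1*(-17469)) = 7*(-3732 + 17469) = 7*13737 = 96159)
(R + h)/(46190 + 37255) = (96159 + 44800)/(46190 + 37255) = 140959/83445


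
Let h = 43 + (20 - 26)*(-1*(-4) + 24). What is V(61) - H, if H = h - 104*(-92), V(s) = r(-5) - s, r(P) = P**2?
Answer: -9479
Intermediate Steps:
V(s) = 25 - s (V(s) = (-5)**2 - s = 25 - s)
h = -125 (h = 43 - 6*(4 + 24) = 43 - 6*28 = 43 - 168 = -125)
H = 9443 (H = -125 - 104*(-92) = -125 + 9568 = 9443)
V(61) - H = (25 - 1*61) - 1*9443 = (25 - 61) - 9443 = -36 - 9443 = -9479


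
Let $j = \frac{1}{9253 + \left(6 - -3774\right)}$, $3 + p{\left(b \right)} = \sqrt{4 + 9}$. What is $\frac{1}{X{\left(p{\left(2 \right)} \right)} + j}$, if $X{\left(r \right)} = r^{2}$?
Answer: $\frac{3736912991}{2718318877} + \frac{1019154534 \sqrt{13}}{2718318877} \approx 2.7265$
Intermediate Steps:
$p{\left(b \right)} = -3 + \sqrt{13}$ ($p{\left(b \right)} = -3 + \sqrt{4 + 9} = -3 + \sqrt{13}$)
$j = \frac{1}{13033}$ ($j = \frac{1}{9253 + \left(6 + 3774\right)} = \frac{1}{9253 + 3780} = \frac{1}{13033} \approx 7.6728 \cdot 10^{-5}$)
$\frac{1}{X{\left(p{\left(2 \right)} \right)} + j} = \frac{1}{\left(-3 + \sqrt{13}\right)^{2} + \frac{1}{13033}} = \frac{1}{\frac{1}{13033} + \left(-3 + \sqrt{13}\right)^{2}}$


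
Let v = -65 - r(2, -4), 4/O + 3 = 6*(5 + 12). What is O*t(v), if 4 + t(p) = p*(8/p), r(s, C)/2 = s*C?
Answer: 16/99 ≈ 0.16162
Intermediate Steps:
r(s, C) = 2*C*s (r(s, C) = 2*(s*C) = 2*(C*s) = 2*C*s)
O = 4/99 (O = 4/(-3 + 6*(5 + 12)) = 4/(-3 + 6*17) = 4/(-3 + 102) = 4/99 ≈ 0.040404)
v = -49 (v = -65 - 2*(-4)*2 = -65 - 1*(-16) = -65 + 16 = -49)
t(p) = 4 (t(p) = -4 + p*(8/p) = -4 + 8 = 4)
O*t(v) = (4/99)*4 = 16/99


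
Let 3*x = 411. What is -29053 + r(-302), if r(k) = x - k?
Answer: -28614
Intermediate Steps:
x = 137 (x = (⅓)*411 = 137)
r(k) = 137 - k
-29053 + r(-302) = -29053 + (137 - 1*(-302)) = -29053 + (137 + 302) = -29053 + 439 = -28614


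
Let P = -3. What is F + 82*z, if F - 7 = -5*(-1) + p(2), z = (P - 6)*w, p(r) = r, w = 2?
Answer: -1462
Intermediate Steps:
z = -18 (z = (-3 - 6)*2 = -9*2 = -18)
F = 14 (F = 7 + (-5*(-1) + 2) = 7 + (5 + 2) = 7 + 7 = 14)
F + 82*z = 14 + 82*(-18) = 14 - 1476 = -1462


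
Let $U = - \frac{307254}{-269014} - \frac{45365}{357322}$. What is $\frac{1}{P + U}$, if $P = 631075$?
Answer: $\frac{48062310254}{30330971235939889} \approx 1.5846 \cdot 10^{-6}$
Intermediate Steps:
$U = \frac{48792396839}{48062310254}$ ($U = \left(-307254\right) \left(- \frac{1}{269014}\right) - \frac{45365}{357322} = \frac{153627}{134507} - \frac{45365}{357322} = \frac{48792396839}{48062310254} \approx 1.0152$)
$\frac{1}{P + U} = \frac{1}{631075 + \frac{48792396839}{48062310254}} = \frac{1}{\frac{30330971235939889}{48062310254}} = \frac{48062310254}{30330971235939889}$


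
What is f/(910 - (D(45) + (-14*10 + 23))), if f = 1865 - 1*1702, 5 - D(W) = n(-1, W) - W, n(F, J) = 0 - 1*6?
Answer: 163/971 ≈ 0.16787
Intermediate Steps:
n(F, J) = -6 (n(F, J) = 0 - 6 = -6)
D(W) = 11 + W (D(W) = 5 - (-6 - W) = 5 + (6 + W) = 11 + W)
f = 163 (f = 1865 - 1702 = 163)
f/(910 - (D(45) + (-14*10 + 23))) = 163/(910 - ((11 + 45) + (-14*10 + 23))) = 163/(910 - (56 + (-140 + 23))) = 163/(910 - (56 - 117)) = 163/(910 - 1*(-61)) = 163/(910 + 61) = 163/971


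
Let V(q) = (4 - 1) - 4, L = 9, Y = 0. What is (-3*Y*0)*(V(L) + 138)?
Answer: 0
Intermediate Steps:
V(q) = -1 (V(q) = 3 - 4 = -1)
(-3*Y*0)*(V(L) + 138) = (-3*0*0)*(-1 + 138) = (0*0)*137 = 0*137 = 0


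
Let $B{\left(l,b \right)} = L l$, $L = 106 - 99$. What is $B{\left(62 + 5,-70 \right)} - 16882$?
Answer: $-16413$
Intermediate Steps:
$L = 7$
$B{\left(l,b \right)} = 7 l$
$B{\left(62 + 5,-70 \right)} - 16882 = 7 \left(62 + 5\right) - 16882 = 7 \cdot 67 - 16882 = 469 - 16882 = -16413$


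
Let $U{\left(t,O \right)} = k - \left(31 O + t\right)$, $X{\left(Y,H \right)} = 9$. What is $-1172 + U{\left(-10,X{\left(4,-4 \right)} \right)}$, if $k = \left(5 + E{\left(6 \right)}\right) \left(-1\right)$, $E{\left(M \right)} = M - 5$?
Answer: $-1447$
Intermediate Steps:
$E{\left(M \right)} = -5 + M$
$k = -6$ ($k = \left(5 + \left(-5 + 6\right)\right) \left(-1\right) = \left(5 + 1\right) \left(-1\right) = 6 \left(-1\right) = -6$)
$U{\left(t,O \right)} = -6 - t - 31 O$ ($U{\left(t,O \right)} = -6 - \left(31 O + t\right) = -6 - \left(t + 31 O\right) = -6 - t - 31 O$)
$-1172 + U{\left(-10,X{\left(4,-4 \right)} \right)} = -1172 - 275 = -1447$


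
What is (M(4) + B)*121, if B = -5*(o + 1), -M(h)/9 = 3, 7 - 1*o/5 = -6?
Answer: -43197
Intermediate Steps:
o = 65 (o = 35 - 5*(-6) = 35 + 30 = 65)
M(h) = -27 (M(h) = -9*3 = -27)
B = -330 (B = -5*(65 + 1) = -5*66 = -330)
(M(4) + B)*121 = (-27 - 330)*121 = -357*121 = -43197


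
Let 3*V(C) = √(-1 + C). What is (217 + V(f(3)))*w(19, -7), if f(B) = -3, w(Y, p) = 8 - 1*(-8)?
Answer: 3472 + 32*I/3 ≈ 3472.0 + 10.667*I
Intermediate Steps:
w(Y, p) = 16 (w(Y, p) = 8 + 8 = 16)
V(C) = √(-1 + C)/3
(217 + V(f(3)))*w(19, -7) = (217 + √(-1 - 3)/3)*16 = (217 + √(-4)/3)*16 = (217 + (2*I)/3)*16 = (217 + 2*I/3)*16 = 3472 + 32*I/3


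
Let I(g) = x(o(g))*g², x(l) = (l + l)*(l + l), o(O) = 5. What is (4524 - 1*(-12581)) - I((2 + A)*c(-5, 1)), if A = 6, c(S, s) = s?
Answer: 10705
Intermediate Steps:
x(l) = 4*l² (x(l) = (2*l)*(2*l) = 4*l²)
I(g) = 100*g² (I(g) = (4*5²)*g² = (4*25)*g² = 100*g²)
(4524 - 1*(-12581)) - I((2 + A)*c(-5, 1)) = (4524 - 1*(-12581)) - 100*((2 + 6)*1)² = (4524 + 12581) - 100*(8*1)² = 17105 - 100*8² = 17105 - 100*64 = 17105 - 1*6400 = 17105 - 6400 = 10705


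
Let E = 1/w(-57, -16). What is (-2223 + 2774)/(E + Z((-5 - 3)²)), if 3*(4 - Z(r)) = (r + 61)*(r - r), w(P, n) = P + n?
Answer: 40223/291 ≈ 138.22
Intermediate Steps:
E = -1/73 (E = 1/(-57 - 16) = 1/(-73) = -1/73 ≈ -0.013699)
Z(r) = 4 (Z(r) = 4 - (r + 61)*(r - r)/3 = 4 - (61 + r)*0/3 = 4 - ⅓*0 = 4 + 0 = 4)
(-2223 + 2774)/(E + Z((-5 - 3)²)) = (-2223 + 2774)/(-1/73 + 4) = 551/(291/73) = 551*(73/291) = 40223/291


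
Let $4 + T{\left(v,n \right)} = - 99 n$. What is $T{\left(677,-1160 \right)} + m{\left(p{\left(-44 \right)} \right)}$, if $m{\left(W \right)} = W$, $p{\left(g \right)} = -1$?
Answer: $114835$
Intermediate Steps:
$T{\left(v,n \right)} = -4 - 99 n$
$T{\left(677,-1160 \right)} + m{\left(p{\left(-44 \right)} \right)} = \left(-4 - -114840\right) - 1 = \left(-4 + 114840\right) - 1 = 114836 - 1 = 114835$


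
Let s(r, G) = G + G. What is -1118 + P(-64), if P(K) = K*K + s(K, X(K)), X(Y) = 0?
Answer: 2978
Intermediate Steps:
s(r, G) = 2*G
P(K) = K² (P(K) = K*K + 2*0 = K² + 0 = K²)
-1118 + P(-64) = -1118 + (-64)² = -1118 + 4096 = 2978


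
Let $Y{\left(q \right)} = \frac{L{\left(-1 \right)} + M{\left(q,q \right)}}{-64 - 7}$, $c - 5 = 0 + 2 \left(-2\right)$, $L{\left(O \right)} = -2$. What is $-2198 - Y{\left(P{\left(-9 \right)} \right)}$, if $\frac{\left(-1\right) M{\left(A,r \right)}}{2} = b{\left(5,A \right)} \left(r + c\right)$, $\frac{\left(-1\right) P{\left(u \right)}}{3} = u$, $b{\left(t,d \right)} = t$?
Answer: $- \frac{156340}{71} \approx -2202.0$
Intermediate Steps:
$c = 1$ ($c = 5 + \left(0 + 2 \left(-2\right)\right) = 5 + \left(0 - 4\right) = 5 - 4 = 1$)
$P{\left(u \right)} = - 3 u$
$M{\left(A,r \right)} = -10 - 10 r$ ($M{\left(A,r \right)} = - 2 \cdot 5 \left(r + 1\right) = - 2 \cdot 5 \left(1 + r\right) = - 2 \left(5 + 5 r\right) = -10 - 10 r$)
$Y{\left(q \right)} = \frac{12}{71} + \frac{10 q}{71}$ ($Y{\left(q \right)} = \frac{-2 - \left(10 + 10 q\right)}{-64 - 7} = \frac{-12 - 10 q}{-71} = \left(-12 - 10 q\right) \left(- \frac{1}{71}\right) = \frac{12}{71} + \frac{10 q}{71}$)
$-2198 - Y{\left(P{\left(-9 \right)} \right)} = -2198 - \left(\frac{12}{71} + \frac{10 \left(\left(-3\right) \left(-9\right)\right)}{71}\right) = -2198 - \left(\frac{12}{71} + \frac{10}{71} \cdot 27\right) = -2198 - \left(\frac{12}{71} + \frac{270}{71}\right) = -2198 - \frac{282}{71} = - \frac{156340}{71}$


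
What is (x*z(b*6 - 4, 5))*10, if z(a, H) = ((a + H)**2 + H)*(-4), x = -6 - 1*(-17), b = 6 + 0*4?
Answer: -604560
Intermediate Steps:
b = 6 (b = 6 + 0 = 6)
x = 11 (x = -6 + 17 = 11)
z(a, H) = -4*H - 4*(H + a)**2 (z(a, H) = ((H + a)**2 + H)*(-4) = (H + (H + a)**2)*(-4) = -4*H - 4*(H + a)**2)
(x*z(b*6 - 4, 5))*10 = (11*(-4*5 - 4*(5 + (6*6 - 4))**2))*10 = (11*(-20 - 4*(5 + (36 - 4))**2))*10 = (11*(-20 - 4*(5 + 32)**2))*10 = (11*(-20 - 4*37**2))*10 = (11*(-20 - 4*1369))*10 = (11*(-20 - 5476))*10 = (11*(-5496))*10 = -60456*10 = -604560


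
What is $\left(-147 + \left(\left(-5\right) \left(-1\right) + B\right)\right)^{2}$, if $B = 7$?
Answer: $18225$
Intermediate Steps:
$\left(-147 + \left(\left(-5\right) \left(-1\right) + B\right)\right)^{2} = \left(-147 + \left(\left(-5\right) \left(-1\right) + 7\right)\right)^{2} = \left(-147 + \left(5 + 7\right)\right)^{2} = \left(-147 + 12\right)^{2} = \left(-135\right)^{2} = 18225$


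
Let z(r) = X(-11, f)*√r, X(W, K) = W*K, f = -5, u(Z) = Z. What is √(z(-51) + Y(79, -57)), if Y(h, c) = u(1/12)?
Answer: √(3 + 1980*I*√51)/6 ≈ 14.015 + 14.012*I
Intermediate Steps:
Y(h, c) = 1/12
X(W, K) = K*W
z(r) = 55*√r (z(r) = (-5*(-11))*√r = 55*√r)
√(z(-51) + Y(79, -57)) = √(55*√(-51) + 1/12) = √(55*(I*√51) + 1/12) = √(55*I*√51 + 1/12) = √(1/12 + 55*I*√51)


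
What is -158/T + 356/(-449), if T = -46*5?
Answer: -5469/51635 ≈ -0.10592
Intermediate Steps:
T = -230
-158/T + 356/(-449) = -158/(-230) + 356/(-449) = -158*(-1/230) + 356*(-1/449) = 79/115 - 356/449 = -5469/51635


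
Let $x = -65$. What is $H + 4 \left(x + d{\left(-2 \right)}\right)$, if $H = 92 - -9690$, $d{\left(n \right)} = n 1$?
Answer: $9514$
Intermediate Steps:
$d{\left(n \right)} = n$
$H = 9782$ ($H = 92 + 9690 = 9782$)
$H + 4 \left(x + d{\left(-2 \right)}\right) = 9782 + 4 \left(-65 - 2\right) = 9782 + 4 \left(-67\right) = 9782 - 268 = 9514$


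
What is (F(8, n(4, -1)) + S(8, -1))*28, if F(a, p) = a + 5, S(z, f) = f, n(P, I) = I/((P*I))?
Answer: 336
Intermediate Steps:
n(P, I) = 1/P (n(P, I) = I/((I*P)) = I*(1/(I*P)) = 1/P)
F(a, p) = 5 + a
(F(8, n(4, -1)) + S(8, -1))*28 = ((5 + 8) - 1)*28 = (13 - 1)*28 = 12*28 = 336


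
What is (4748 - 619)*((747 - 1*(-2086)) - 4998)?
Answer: -8939285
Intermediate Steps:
(4748 - 619)*((747 - 1*(-2086)) - 4998) = 4129*((747 + 2086) - 4998) = 4129*(2833 - 4998) = 4129*(-2165) = -8939285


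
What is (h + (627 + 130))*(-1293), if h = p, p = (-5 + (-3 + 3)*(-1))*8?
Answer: -927081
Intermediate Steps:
p = -40 (p = (-5 + 0*(-1))*8 = (-5 + 0)*8 = -5*8 = -40)
h = -40
(h + (627 + 130))*(-1293) = (-40 + (627 + 130))*(-1293) = (-40 + 757)*(-1293) = 717*(-1293) = -927081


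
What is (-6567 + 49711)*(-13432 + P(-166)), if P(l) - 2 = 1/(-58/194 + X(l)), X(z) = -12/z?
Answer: -1057796006344/1825 ≈ -5.7961e+8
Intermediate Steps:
P(l) = 2 + 1/(-29/97 - 12/l) (P(l) = 2 + 1/(-58/194 - 12/l) = 2 + 1/(-58*1/194 - 12/l) = 2 + 1/(-29/97 - 12/l))
(-6567 + 49711)*(-13432 + P(-166)) = (-6567 + 49711)*(-13432 + 3*(776 - 13*(-166))/(1164 + 29*(-166))) = 43144*(-13432 + 3*(776 + 2158)/(1164 - 4814)) = 43144*(-13432 + 3*2934/(-3650)) = 43144*(-13432 + 3*(-1/3650)*2934) = 43144*(-13432 - 4401/1825) = 43144*(-24517801/1825) = -1057796006344/1825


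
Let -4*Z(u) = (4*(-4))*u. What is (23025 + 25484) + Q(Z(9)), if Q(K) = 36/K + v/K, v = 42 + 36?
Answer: 291073/6 ≈ 48512.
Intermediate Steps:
v = 78
Z(u) = 4*u (Z(u) = -4*(-4)*u/4 = -(-4)*u = 4*u)
Q(K) = 114/K (Q(K) = 36/K + 78/K = 114/K)
(23025 + 25484) + Q(Z(9)) = (23025 + 25484) + 114/((4*9)) = 48509 + 114/36 = 48509 + 114*(1/36) = 48509 + 19/6 = 291073/6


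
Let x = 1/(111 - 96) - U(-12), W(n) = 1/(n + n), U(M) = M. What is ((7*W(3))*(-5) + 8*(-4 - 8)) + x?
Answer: -2693/30 ≈ -89.767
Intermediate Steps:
W(n) = 1/(2*n)
x = 181/15 (x = 1/(111 - 96) - 1*(-12) = 1/15 + 12 = 181/15 ≈ 12.067)
((7*W(3))*(-5) + 8*(-4 - 8)) + x = ((7*((½)/3))*(-5) + 8*(-4 - 8)) + 181/15 = ((7*((½)*(⅓)))*(-5) + 8*(-12)) + 181/15 = ((7*(⅙))*(-5) - 96) + 181/15 = ((7/6)*(-5) - 96) + 181/15 = (-35/6 - 96) + 181/15 = -611/6 + 181/15 = -2693/30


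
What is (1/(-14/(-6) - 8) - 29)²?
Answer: 246016/289 ≈ 851.27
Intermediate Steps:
(1/(-14/(-6) - 8) - 29)² = (1/(-14*(-⅙) - 8) - 29)² = (1/(7/3 - 8) - 29)² = (1/(-17/3) - 29)² = (-3/17 - 29)² = (-496/17)² = 246016/289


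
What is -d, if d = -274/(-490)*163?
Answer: -22331/245 ≈ -91.147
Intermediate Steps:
d = 22331/245 (d = -274*(-1/490)*163 = (137/245)*163 = 22331/245 ≈ 91.147)
-d = -1*22331/245 = -22331/245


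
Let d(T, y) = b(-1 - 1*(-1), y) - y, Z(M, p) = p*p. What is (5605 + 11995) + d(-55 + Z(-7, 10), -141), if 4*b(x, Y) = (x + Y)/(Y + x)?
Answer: 70965/4 ≈ 17741.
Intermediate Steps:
Z(M, p) = p²
b(x, Y) = ¼ (b(x, Y) = ((x + Y)/(Y + x))/4 = ((Y + x)/(Y + x))/4 = (¼)*1 = ¼)
d(T, y) = ¼ - y
(5605 + 11995) + d(-55 + Z(-7, 10), -141) = (5605 + 11995) + (¼ - 1*(-141)) = 17600 + (¼ + 141) = 17600 + 565/4 = 70965/4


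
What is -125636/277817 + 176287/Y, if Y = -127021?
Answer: -64933935835/35288593157 ≈ -1.8401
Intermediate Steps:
-125636/277817 + 176287/Y = -125636/277817 + 176287/(-127021) = -125636*1/277817 + 176287*(-1/127021) = -125636/277817 - 176287/127021 = -64933935835/35288593157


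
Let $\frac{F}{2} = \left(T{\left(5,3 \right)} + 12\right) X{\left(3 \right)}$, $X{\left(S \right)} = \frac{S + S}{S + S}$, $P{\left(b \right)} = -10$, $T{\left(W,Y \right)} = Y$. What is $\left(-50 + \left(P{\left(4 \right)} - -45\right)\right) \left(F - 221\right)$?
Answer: $2865$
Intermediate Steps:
$X{\left(S \right)} = 1$ ($X{\left(S \right)} = \frac{2 S}{2 S} = 2 S \frac{1}{2 S} = 1$)
$F = 30$ ($F = 2 \left(3 + 12\right) 1 = 2 \cdot 15 \cdot 1 = 2 \cdot 15 = 30$)
$\left(-50 + \left(P{\left(4 \right)} - -45\right)\right) \left(F - 221\right) = \left(-50 - -35\right) \left(30 - 221\right) = \left(-50 + \left(-10 + 45\right)\right) \left(-191\right) = \left(-50 + 35\right) \left(-191\right) = \left(-15\right) \left(-191\right) = 2865$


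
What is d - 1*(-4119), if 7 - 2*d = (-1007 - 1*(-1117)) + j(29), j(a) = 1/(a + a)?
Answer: 471829/116 ≈ 4067.5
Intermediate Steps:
j(a) = 1/(2*a)
d = -5975/116 (d = 7/2 - ((-1007 - 1*(-1117)) + (1/2)/29)/2 = 7/2 - ((-1007 + 1117) + (1/2)*(1/29))/2 = 7/2 - (110 + 1/58)/2 = 7/2 - 1/2*6381/58 = 7/2 - 6381/116 = -5975/116 ≈ -51.509)
d - 1*(-4119) = -5975/116 - 1*(-4119) = -5975/116 + 4119 = 471829/116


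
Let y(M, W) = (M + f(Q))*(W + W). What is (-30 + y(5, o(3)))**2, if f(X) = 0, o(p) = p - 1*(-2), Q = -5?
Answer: 400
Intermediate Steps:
o(p) = 2 + p (o(p) = p + 2 = 2 + p)
y(M, W) = 2*M*W (y(M, W) = (M + 0)*(W + W) = M*(2*W) = 2*M*W)
(-30 + y(5, o(3)))**2 = (-30 + 2*5*(2 + 3))**2 = (-30 + 2*5*5)**2 = (-30 + 50)**2 = 20**2 = 400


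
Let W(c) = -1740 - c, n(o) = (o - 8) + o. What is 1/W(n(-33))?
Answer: -1/1666 ≈ -0.00060024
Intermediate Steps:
n(o) = -8 + 2*o (n(o) = (-8 + o) + o = -8 + 2*o)
1/W(n(-33)) = 1/(-1740 - (-8 + 2*(-33))) = 1/(-1740 - (-8 - 66)) = 1/(-1740 - 1*(-74)) = 1/(-1740 + 74) = 1/(-1666) = -1/1666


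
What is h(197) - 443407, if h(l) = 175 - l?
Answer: -443429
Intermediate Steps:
h(197) - 443407 = (175 - 1*197) - 443407 = (175 - 197) - 443407 = -22 - 443407 = -443429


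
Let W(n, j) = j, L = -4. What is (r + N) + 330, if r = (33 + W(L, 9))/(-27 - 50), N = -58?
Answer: 2986/11 ≈ 271.45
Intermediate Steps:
r = -6/11 (r = (33 + 9)/(-27 - 50) = 42/(-77) = 42*(-1/77) = -6/11 ≈ -0.54545)
(r + N) + 330 = (-6/11 - 58) + 330 = -644/11 + 330 = 2986/11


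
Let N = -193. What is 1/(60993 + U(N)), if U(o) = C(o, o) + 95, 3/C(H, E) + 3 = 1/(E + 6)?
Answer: 562/34330895 ≈ 1.6370e-5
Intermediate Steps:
C(H, E) = 3/(-3 + 1/(6 + E)) (C(H, E) = 3/(-3 + 1/(E + 6)) = 3/(-3 + 1/(6 + E)))
U(o) = 95 + 3*(-6 - o)/(17 + 3*o) (U(o) = 3*(-6 - o)/(17 + 3*o) + 95 = 95 + 3*(-6 - o)/(17 + 3*o))
1/(60993 + U(N)) = 1/(60993 + (1597 + 282*(-193))/(17 + 3*(-193))) = 1/(60993 + (1597 - 54426)/(17 - 579)) = 1/(60993 - 52829/(-562)) = 1/(60993 - 1/562*(-52829)) = 1/(60993 + 52829/562) = 1/(34330895/562) = 562/34330895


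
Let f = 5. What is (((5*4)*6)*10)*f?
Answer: 6000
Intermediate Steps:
(((5*4)*6)*10)*f = (((5*4)*6)*10)*5 = ((20*6)*10)*5 = (120*10)*5 = 1200*5 = 6000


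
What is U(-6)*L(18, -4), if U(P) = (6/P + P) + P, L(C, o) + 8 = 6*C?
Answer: -1300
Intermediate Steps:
L(C, o) = -8 + 6*C
U(P) = 2*P + 6/P (U(P) = (P + 6/P) + P = 2*P + 6/P)
U(-6)*L(18, -4) = (2*(-6) + 6/(-6))*(-8 + 6*18) = (-12 + 6*(-⅙))*(-8 + 108) = (-12 - 1)*100 = -13*100 = -1300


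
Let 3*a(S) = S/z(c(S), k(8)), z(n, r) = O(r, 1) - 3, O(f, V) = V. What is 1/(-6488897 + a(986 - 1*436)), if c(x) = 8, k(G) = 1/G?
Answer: -3/19466966 ≈ -1.5411e-7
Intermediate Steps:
z(n, r) = -2 (z(n, r) = 1 - 3 = -2)
a(S) = -S/6 (a(S) = (S/(-2))/3 = (S*(-1/2))/3 = (-S/2)/3 = -S/6)
1/(-6488897 + a(986 - 1*436)) = 1/(-6488897 - (986 - 1*436)/6) = 1/(-6488897 - (986 - 436)/6) = 1/(-6488897 - 1/6*550) = 1/(-6488897 - 275/3) = 1/(-19466966/3) = -3/19466966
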